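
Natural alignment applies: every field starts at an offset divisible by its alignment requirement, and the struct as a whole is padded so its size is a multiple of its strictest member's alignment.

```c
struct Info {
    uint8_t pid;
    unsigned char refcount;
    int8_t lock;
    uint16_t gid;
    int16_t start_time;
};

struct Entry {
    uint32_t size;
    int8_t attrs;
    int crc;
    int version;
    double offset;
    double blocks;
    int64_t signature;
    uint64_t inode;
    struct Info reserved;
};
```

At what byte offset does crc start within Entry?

Info: pid at 0 (size 1, align 1) → ends 1; refcount at 1 (size 1, align 1) → ends 2; lock at 2 (size 1, align 1) → ends 3; pad 1 to align 2 for gid; gid at 4 (size 2, align 2) → ends 6; start_time at 6 (size 2, align 2) → ends 8; total 8 bytes, alignment 2
size at 0 (size 4, align 4) → ends 4
attrs at 4 (size 1, align 1) → ends 5
pad 3 to align 4 for crc
crc at 8 (size 4, align 4) → ends 12

8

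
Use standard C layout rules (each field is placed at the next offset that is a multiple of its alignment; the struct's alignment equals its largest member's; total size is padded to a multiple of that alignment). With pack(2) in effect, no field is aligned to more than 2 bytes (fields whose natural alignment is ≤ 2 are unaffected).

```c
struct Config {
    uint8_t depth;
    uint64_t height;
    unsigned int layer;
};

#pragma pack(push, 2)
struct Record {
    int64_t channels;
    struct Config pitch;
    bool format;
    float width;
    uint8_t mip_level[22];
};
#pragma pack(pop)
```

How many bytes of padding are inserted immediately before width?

1

Config: depth at 0 (size 1, align 1) → ends 1; pad 7 to align 8 for height; height at 8 (size 8, align 8) → ends 16; layer at 16 (size 4, align 4) → ends 20; tail pad 4 to reach multiple of 8; total 24 bytes, alignment 8
channels at 0 (size 8, align 2) → ends 8
pitch at 8 (size 24, align 2) → ends 32
format at 32 (size 1, align 1) → ends 33
pad 1 to align 2 for width
width at 34 (size 4, align 2) → ends 38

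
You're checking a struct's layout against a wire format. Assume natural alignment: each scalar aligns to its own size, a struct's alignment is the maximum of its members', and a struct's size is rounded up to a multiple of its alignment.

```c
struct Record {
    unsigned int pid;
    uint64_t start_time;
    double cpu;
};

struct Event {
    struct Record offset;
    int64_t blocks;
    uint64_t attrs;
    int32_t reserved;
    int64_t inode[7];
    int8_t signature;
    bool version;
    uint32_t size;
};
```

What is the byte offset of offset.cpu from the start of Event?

16

Record: @0: pid [4B, align 4] → 4; +4 pad (align 8); @8: start_time [8B, align 8] → 16; @16: cpu [8B, align 8] → 24; size 24, align 8
@0: offset [24B, align 8] → 24
within Record: cpu at 16
0 + 16 = 16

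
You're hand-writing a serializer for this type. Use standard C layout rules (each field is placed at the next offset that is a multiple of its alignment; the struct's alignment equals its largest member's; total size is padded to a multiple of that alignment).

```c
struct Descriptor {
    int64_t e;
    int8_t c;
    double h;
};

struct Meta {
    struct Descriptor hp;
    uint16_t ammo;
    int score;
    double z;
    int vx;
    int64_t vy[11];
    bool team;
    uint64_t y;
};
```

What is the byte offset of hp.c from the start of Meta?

Descriptor: @0: e [8B, align 8] → 8; @8: c [1B, align 1] → 9; +7 pad (align 8); @16: h [8B, align 8] → 24; size 24, align 8
@0: hp [24B, align 8] → 24
within Descriptor: c at 8
0 + 8 = 8

8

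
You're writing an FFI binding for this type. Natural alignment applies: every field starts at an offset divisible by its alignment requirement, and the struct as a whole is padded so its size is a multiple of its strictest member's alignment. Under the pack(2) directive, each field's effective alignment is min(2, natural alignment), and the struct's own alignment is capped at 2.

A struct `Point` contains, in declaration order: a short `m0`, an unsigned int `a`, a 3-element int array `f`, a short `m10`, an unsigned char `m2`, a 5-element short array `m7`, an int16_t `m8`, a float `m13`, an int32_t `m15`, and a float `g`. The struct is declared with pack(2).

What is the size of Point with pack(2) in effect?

46

m0 at 0 (size 2, align 2) → ends 2
a at 2 (size 4, align 2) → ends 6
f at 6 (size 12, align 2) → ends 18
m10 at 18 (size 2, align 2) → ends 20
m2 at 20 (size 1, align 1) → ends 21
pad 1 to align 2 for m7
m7 at 22 (size 10, align 2) → ends 32
m8 at 32 (size 2, align 2) → ends 34
m13 at 34 (size 4, align 2) → ends 38
m15 at 38 (size 4, align 2) → ends 42
g at 42 (size 4, align 2) → ends 46
total 46 bytes, alignment 2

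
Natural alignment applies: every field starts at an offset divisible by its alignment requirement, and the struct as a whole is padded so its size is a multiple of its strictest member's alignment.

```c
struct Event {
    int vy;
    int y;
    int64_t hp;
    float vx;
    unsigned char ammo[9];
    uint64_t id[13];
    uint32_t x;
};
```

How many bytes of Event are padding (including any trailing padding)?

7

vy at 0 (size 4, align 4) → ends 4
y at 4 (size 4, align 4) → ends 8
hp at 8 (size 8, align 8) → ends 16
vx at 16 (size 4, align 4) → ends 20
ammo at 20 (size 9, align 1) → ends 29
pad 3 to align 8 for id
id at 32 (size 104, align 8) → ends 136
x at 136 (size 4, align 4) → ends 140
tail pad 4 to reach multiple of 8
total 144 bytes, alignment 8
data bytes 137, size 144 → padding 7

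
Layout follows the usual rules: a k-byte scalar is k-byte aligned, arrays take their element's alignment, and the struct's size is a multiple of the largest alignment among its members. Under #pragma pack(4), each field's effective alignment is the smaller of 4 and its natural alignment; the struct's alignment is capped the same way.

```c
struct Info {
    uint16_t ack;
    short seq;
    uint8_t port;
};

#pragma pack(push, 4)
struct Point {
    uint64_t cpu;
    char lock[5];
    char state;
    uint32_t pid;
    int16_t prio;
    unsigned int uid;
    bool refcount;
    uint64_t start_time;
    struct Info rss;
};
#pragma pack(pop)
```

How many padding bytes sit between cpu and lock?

0

Info: ack at 0 (size 2, align 2) → ends 2; seq at 2 (size 2, align 2) → ends 4; port at 4 (size 1, align 1) → ends 5; tail pad 1 to reach multiple of 2; total 6 bytes, alignment 2
cpu at 0 (size 8, align 4) → ends 8
lock at 8 (size 5, align 1) → ends 13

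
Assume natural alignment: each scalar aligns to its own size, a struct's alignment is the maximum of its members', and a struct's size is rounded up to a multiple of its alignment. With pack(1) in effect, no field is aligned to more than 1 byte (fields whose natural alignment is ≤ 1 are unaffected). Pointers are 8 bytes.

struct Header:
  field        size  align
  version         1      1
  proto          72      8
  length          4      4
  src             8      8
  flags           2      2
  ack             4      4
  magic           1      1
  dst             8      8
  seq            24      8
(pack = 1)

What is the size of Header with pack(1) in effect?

@0: version [1B, align 1] → 1
@1: proto [72B, align 1] → 73
@73: length [4B, align 1] → 77
@77: src [8B, align 1] → 85
@85: flags [2B, align 1] → 87
@87: ack [4B, align 1] → 91
@91: magic [1B, align 1] → 92
@92: dst [8B, align 1] → 100
@100: seq [24B, align 1] → 124
size 124, align 1

124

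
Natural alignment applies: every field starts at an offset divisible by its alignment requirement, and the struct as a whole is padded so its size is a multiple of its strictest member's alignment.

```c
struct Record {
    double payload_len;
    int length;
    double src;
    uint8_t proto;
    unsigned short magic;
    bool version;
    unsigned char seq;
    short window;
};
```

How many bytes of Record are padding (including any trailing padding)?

payload_len at 0 (size 8, align 8) → ends 8
length at 8 (size 4, align 4) → ends 12
pad 4 to align 8 for src
src at 16 (size 8, align 8) → ends 24
proto at 24 (size 1, align 1) → ends 25
pad 1 to align 2 for magic
magic at 26 (size 2, align 2) → ends 28
version at 28 (size 1, align 1) → ends 29
seq at 29 (size 1, align 1) → ends 30
window at 30 (size 2, align 2) → ends 32
total 32 bytes, alignment 8
data bytes 27, size 32 → padding 5

5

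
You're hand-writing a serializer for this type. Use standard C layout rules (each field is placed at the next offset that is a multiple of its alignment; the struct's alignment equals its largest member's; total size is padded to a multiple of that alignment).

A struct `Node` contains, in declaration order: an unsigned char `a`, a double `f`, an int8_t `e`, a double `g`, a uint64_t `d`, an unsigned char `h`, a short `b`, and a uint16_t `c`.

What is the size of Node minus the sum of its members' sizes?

17

a at 0 (size 1, align 1) → ends 1
pad 7 to align 8 for f
f at 8 (size 8, align 8) → ends 16
e at 16 (size 1, align 1) → ends 17
pad 7 to align 8 for g
g at 24 (size 8, align 8) → ends 32
d at 32 (size 8, align 8) → ends 40
h at 40 (size 1, align 1) → ends 41
pad 1 to align 2 for b
b at 42 (size 2, align 2) → ends 44
c at 44 (size 2, align 2) → ends 46
tail pad 2 to reach multiple of 8
total 48 bytes, alignment 8
data bytes 31, size 48 → padding 17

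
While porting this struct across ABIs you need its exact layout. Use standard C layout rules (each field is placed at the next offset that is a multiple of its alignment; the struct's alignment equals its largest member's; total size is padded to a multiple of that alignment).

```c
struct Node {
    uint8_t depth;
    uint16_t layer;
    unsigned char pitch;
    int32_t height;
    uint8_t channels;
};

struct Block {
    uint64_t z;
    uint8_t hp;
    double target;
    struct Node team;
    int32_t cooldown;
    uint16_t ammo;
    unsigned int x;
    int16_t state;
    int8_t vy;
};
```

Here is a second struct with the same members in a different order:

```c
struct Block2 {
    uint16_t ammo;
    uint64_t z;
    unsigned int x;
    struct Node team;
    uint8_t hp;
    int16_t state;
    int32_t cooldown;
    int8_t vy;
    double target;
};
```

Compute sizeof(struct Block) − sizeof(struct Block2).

0

Node: 0..1  depth  (1B, 1-aligned); 1..2  -- padding (1B); 2..4  layer  (2B, 2-aligned); 4..5  pitch  (1B, 1-aligned); 5..8  -- padding (3B); 8..12  height  (4B, 4-aligned); 12..13  channels  (1B, 1-aligned); 13..16  -- tail padding (3B); sizeof = 16, alignof = 4
0..8  z  (8B, 8-aligned)
8..9  hp  (1B, 1-aligned)
9..16  -- padding (7B)
16..24  target  (8B, 8-aligned)
24..40  team  (16B, 4-aligned)
40..44  cooldown  (4B, 4-aligned)
44..46  ammo  (2B, 2-aligned)
46..48  -- padding (2B)
48..52  x  (4B, 4-aligned)
52..54  state  (2B, 2-aligned)
54..55  vy  (1B, 1-aligned)
55..56  -- tail padding (1B)
sizeof = 56, alignof = 8
— Block2 —
0..2  ammo  (2B, 2-aligned)
2..8  -- padding (6B)
8..16  z  (8B, 8-aligned)
16..20  x  (4B, 4-aligned)
20..36  team  (16B, 4-aligned)
36..37  hp  (1B, 1-aligned)
37..38  -- padding (1B)
38..40  state  (2B, 2-aligned)
40..44  cooldown  (4B, 4-aligned)
44..45  vy  (1B, 1-aligned)
45..48  -- padding (3B)
48..56  target  (8B, 8-aligned)
sizeof = 56, alignof = 8
56 − 56 = 0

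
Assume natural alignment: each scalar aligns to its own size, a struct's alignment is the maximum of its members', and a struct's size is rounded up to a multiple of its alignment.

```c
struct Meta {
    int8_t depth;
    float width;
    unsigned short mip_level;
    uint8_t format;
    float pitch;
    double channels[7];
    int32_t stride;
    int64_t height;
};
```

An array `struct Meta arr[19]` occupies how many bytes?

@0: depth [1B, align 1] → 1
+3 pad (align 4)
@4: width [4B, align 4] → 8
@8: mip_level [2B, align 2] → 10
@10: format [1B, align 1] → 11
+1 pad (align 4)
@12: pitch [4B, align 4] → 16
@16: channels [56B, align 8] → 72
@72: stride [4B, align 4] → 76
+4 pad (align 8)
@80: height [8B, align 8] → 88
size 88, align 8
array of 19: 19 × 88 = 1672

1672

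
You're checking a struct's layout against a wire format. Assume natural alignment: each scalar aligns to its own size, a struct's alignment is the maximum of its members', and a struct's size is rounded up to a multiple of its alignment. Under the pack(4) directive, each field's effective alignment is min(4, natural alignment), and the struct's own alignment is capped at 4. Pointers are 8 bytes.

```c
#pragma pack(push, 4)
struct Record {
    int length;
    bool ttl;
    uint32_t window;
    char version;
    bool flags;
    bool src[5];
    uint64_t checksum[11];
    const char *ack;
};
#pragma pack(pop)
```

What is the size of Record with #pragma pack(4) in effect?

116

length at 0 (size 4, align 4) → ends 4
ttl at 4 (size 1, align 1) → ends 5
pad 3 to align 4 for window
window at 8 (size 4, align 4) → ends 12
version at 12 (size 1, align 1) → ends 13
flags at 13 (size 1, align 1) → ends 14
src at 14 (size 5, align 1) → ends 19
pad 1 to align 4 for checksum
checksum at 20 (size 88, align 4) → ends 108
ack at 108 (size 8, align 4) → ends 116
total 116 bytes, alignment 4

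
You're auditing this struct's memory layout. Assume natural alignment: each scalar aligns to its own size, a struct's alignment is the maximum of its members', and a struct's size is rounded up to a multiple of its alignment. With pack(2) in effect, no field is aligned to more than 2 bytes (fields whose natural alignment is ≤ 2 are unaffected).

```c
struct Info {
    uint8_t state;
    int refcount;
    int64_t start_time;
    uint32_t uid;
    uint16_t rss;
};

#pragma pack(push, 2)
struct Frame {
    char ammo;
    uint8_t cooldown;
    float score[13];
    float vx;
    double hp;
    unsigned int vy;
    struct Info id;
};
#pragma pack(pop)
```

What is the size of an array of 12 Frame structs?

Info: state at 0 (size 1, align 1) → ends 1; pad 3 to align 4 for refcount; refcount at 4 (size 4, align 4) → ends 8; start_time at 8 (size 8, align 8) → ends 16; uid at 16 (size 4, align 4) → ends 20; rss at 20 (size 2, align 2) → ends 22; tail pad 2 to reach multiple of 8; total 24 bytes, alignment 8
ammo at 0 (size 1, align 1) → ends 1
cooldown at 1 (size 1, align 1) → ends 2
score at 2 (size 52, align 2) → ends 54
vx at 54 (size 4, align 2) → ends 58
hp at 58 (size 8, align 2) → ends 66
vy at 66 (size 4, align 2) → ends 70
id at 70 (size 24, align 2) → ends 94
total 94 bytes, alignment 2
array of 12: 12 × 94 = 1128

1128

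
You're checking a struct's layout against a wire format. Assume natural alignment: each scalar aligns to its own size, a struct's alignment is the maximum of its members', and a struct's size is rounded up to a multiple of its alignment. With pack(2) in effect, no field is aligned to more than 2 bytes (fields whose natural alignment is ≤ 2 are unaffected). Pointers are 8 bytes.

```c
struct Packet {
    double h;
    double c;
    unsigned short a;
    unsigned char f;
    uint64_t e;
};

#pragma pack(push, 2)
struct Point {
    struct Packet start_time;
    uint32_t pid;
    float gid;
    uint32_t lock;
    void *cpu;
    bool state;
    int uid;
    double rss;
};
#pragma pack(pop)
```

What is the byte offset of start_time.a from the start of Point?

16

Packet: @0: h [8B, align 8] → 8; @8: c [8B, align 8] → 16; @16: a [2B, align 2] → 18; @18: f [1B, align 1] → 19; +5 pad (align 8); @24: e [8B, align 8] → 32; size 32, align 8
@0: start_time [32B, align 2] → 32
within Packet: a at 16
0 + 16 = 16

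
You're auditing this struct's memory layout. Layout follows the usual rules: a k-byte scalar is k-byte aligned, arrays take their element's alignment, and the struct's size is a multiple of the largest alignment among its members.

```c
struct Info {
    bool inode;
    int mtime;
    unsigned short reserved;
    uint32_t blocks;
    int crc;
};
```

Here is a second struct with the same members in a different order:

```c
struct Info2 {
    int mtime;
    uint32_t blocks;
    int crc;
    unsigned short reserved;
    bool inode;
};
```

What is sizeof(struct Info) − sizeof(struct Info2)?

inode at 0 (size 1, align 1) → ends 1
pad 3 to align 4 for mtime
mtime at 4 (size 4, align 4) → ends 8
reserved at 8 (size 2, align 2) → ends 10
pad 2 to align 4 for blocks
blocks at 12 (size 4, align 4) → ends 16
crc at 16 (size 4, align 4) → ends 20
total 20 bytes, alignment 4
— Info2 —
mtime at 0 (size 4, align 4) → ends 4
blocks at 4 (size 4, align 4) → ends 8
crc at 8 (size 4, align 4) → ends 12
reserved at 12 (size 2, align 2) → ends 14
inode at 14 (size 1, align 1) → ends 15
tail pad 1 to reach multiple of 4
total 16 bytes, alignment 4
20 − 16 = 4

4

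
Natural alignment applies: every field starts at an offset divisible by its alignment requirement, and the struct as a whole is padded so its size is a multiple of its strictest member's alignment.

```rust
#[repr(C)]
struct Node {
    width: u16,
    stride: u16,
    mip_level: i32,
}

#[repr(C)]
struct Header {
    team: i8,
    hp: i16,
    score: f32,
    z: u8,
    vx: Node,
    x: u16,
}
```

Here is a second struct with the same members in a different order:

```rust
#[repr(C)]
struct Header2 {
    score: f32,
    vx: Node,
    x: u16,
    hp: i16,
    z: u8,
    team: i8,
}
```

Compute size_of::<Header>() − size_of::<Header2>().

4

Node: 0..2  width  (2B, 2-aligned); 2..4  stride  (2B, 2-aligned); 4..8  mip_level  (4B, 4-aligned); sizeof = 8, alignof = 4
0..1  team  (1B, 1-aligned)
1..2  -- padding (1B)
2..4  hp  (2B, 2-aligned)
4..8  score  (4B, 4-aligned)
8..9  z  (1B, 1-aligned)
9..12  -- padding (3B)
12..20  vx  (8B, 4-aligned)
20..22  x  (2B, 2-aligned)
22..24  -- tail padding (2B)
sizeof = 24, alignof = 4
— Header2 —
0..4  score  (4B, 4-aligned)
4..12  vx  (8B, 4-aligned)
12..14  x  (2B, 2-aligned)
14..16  hp  (2B, 2-aligned)
16..17  z  (1B, 1-aligned)
17..18  team  (1B, 1-aligned)
18..20  -- tail padding (2B)
sizeof = 20, alignof = 4
24 − 20 = 4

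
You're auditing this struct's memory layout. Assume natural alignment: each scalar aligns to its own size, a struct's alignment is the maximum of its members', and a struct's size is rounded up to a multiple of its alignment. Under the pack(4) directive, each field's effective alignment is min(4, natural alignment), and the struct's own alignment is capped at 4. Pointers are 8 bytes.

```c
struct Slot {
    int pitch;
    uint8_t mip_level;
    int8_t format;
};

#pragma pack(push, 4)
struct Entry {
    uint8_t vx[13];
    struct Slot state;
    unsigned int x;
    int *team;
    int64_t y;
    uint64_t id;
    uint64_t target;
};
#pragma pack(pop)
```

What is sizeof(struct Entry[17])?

1020

Slot: pitch at 0 (size 4, align 4) → ends 4; mip_level at 4 (size 1, align 1) → ends 5; format at 5 (size 1, align 1) → ends 6; tail pad 2 to reach multiple of 4; total 8 bytes, alignment 4
vx at 0 (size 13, align 1) → ends 13
pad 3 to align 4 for state
state at 16 (size 8, align 4) → ends 24
x at 24 (size 4, align 4) → ends 28
team at 28 (size 8, align 4) → ends 36
y at 36 (size 8, align 4) → ends 44
id at 44 (size 8, align 4) → ends 52
target at 52 (size 8, align 4) → ends 60
total 60 bytes, alignment 4
array of 17: 17 × 60 = 1020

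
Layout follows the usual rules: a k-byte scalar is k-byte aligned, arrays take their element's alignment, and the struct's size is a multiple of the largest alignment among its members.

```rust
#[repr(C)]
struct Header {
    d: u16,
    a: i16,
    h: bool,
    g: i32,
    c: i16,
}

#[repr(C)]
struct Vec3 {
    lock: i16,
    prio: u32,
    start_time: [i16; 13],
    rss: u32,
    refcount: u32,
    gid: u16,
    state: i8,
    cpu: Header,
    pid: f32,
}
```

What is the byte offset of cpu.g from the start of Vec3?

56

Header: d at 0 (size 2, align 2) → ends 2; a at 2 (size 2, align 2) → ends 4; h at 4 (size 1, align 1) → ends 5; pad 3 to align 4 for g; g at 8 (size 4, align 4) → ends 12; c at 12 (size 2, align 2) → ends 14; tail pad 2 to reach multiple of 4; total 16 bytes, alignment 4
lock at 0 (size 2, align 2) → ends 2
pad 2 to align 4 for prio
prio at 4 (size 4, align 4) → ends 8
start_time at 8 (size 26, align 2) → ends 34
pad 2 to align 4 for rss
rss at 36 (size 4, align 4) → ends 40
refcount at 40 (size 4, align 4) → ends 44
gid at 44 (size 2, align 2) → ends 46
state at 46 (size 1, align 1) → ends 47
pad 1 to align 4 for cpu
cpu at 48 (size 16, align 4) → ends 64
within Header: g at 8
48 + 8 = 56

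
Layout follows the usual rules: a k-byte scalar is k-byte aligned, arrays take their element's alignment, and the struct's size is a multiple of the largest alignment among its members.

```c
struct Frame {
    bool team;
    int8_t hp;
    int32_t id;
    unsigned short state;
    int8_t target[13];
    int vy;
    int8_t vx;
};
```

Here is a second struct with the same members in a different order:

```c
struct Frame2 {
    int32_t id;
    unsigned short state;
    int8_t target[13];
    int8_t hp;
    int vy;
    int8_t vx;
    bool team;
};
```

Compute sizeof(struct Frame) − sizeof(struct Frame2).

4

team at 0 (size 1, align 1) → ends 1
hp at 1 (size 1, align 1) → ends 2
pad 2 to align 4 for id
id at 4 (size 4, align 4) → ends 8
state at 8 (size 2, align 2) → ends 10
target at 10 (size 13, align 1) → ends 23
pad 1 to align 4 for vy
vy at 24 (size 4, align 4) → ends 28
vx at 28 (size 1, align 1) → ends 29
tail pad 3 to reach multiple of 4
total 32 bytes, alignment 4
— Frame2 —
id at 0 (size 4, align 4) → ends 4
state at 4 (size 2, align 2) → ends 6
target at 6 (size 13, align 1) → ends 19
hp at 19 (size 1, align 1) → ends 20
vy at 20 (size 4, align 4) → ends 24
vx at 24 (size 1, align 1) → ends 25
team at 25 (size 1, align 1) → ends 26
tail pad 2 to reach multiple of 4
total 28 bytes, alignment 4
32 − 28 = 4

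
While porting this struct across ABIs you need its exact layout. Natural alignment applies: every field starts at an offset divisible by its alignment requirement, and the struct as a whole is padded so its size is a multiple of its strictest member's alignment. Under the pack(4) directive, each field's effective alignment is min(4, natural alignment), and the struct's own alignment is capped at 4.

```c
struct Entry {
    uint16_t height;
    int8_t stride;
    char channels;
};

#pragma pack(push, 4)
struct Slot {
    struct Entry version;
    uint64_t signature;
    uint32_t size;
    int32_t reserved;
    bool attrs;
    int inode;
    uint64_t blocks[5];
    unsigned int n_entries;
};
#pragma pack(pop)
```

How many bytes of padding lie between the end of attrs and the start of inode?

3

Entry: @0: height [2B, align 2] → 2; @2: stride [1B, align 1] → 3; @3: channels [1B, align 1] → 4; size 4, align 2
@0: version [4B, align 2] → 4
@4: signature [8B, align 4] → 12
@12: size [4B, align 4] → 16
@16: reserved [4B, align 4] → 20
@20: attrs [1B, align 1] → 21
+3 pad (align 4)
@24: inode [4B, align 4] → 28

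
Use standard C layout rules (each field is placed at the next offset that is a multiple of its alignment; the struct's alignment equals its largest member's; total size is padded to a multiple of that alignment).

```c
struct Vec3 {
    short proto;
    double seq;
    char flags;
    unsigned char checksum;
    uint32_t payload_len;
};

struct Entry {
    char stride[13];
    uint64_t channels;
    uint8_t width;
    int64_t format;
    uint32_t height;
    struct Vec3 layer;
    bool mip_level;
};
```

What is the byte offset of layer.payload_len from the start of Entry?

Vec3: 0..2  proto  (2B, 2-aligned); 2..8  -- padding (6B); 8..16  seq  (8B, 8-aligned); 16..17  flags  (1B, 1-aligned); 17..18  checksum  (1B, 1-aligned); 18..20  -- padding (2B); 20..24  payload_len  (4B, 4-aligned); sizeof = 24, alignof = 8
0..13  stride  (13B, 1-aligned)
13..16  -- padding (3B)
16..24  channels  (8B, 8-aligned)
24..25  width  (1B, 1-aligned)
25..32  -- padding (7B)
32..40  format  (8B, 8-aligned)
40..44  height  (4B, 4-aligned)
44..48  -- padding (4B)
48..72  layer  (24B, 8-aligned)
within Vec3: payload_len at 20
48 + 20 = 68

68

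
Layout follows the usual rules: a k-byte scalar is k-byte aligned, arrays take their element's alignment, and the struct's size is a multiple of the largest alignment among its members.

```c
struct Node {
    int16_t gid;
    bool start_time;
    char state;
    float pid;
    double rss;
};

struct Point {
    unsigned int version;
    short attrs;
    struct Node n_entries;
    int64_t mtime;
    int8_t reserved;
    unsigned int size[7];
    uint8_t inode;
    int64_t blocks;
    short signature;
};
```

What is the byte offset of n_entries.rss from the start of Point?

16

Node: @0: gid [2B, align 2] → 2; @2: start_time [1B, align 1] → 3; @3: state [1B, align 1] → 4; @4: pid [4B, align 4] → 8; @8: rss [8B, align 8] → 16; size 16, align 8
@0: version [4B, align 4] → 4
@4: attrs [2B, align 2] → 6
+2 pad (align 8)
@8: n_entries [16B, align 8] → 24
within Node: rss at 8
8 + 8 = 16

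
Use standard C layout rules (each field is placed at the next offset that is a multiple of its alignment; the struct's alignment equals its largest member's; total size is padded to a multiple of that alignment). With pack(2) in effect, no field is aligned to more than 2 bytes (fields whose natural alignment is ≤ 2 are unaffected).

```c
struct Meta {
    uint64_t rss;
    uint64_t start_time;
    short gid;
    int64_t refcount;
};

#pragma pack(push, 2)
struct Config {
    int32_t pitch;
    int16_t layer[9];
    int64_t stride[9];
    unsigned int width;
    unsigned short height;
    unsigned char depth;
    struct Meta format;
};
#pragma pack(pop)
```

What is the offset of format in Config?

Meta: rss at 0 (size 8, align 8) → ends 8; start_time at 8 (size 8, align 8) → ends 16; gid at 16 (size 2, align 2) → ends 18; pad 6 to align 8 for refcount; refcount at 24 (size 8, align 8) → ends 32; total 32 bytes, alignment 8
pitch at 0 (size 4, align 2) → ends 4
layer at 4 (size 18, align 2) → ends 22
stride at 22 (size 72, align 2) → ends 94
width at 94 (size 4, align 2) → ends 98
height at 98 (size 2, align 2) → ends 100
depth at 100 (size 1, align 1) → ends 101
pad 1 to align 2 for format
format at 102 (size 32, align 2) → ends 134

102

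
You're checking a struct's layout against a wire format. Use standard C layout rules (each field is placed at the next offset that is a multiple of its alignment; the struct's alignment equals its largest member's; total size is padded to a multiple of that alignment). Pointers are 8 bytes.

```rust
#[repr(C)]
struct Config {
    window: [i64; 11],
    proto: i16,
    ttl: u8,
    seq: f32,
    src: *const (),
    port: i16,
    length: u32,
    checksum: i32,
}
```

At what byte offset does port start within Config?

104

0..88  window  (88B, 8-aligned)
88..90  proto  (2B, 2-aligned)
90..91  ttl  (1B, 1-aligned)
91..92  -- padding (1B)
92..96  seq  (4B, 4-aligned)
96..104  src  (8B, 8-aligned)
104..106  port  (2B, 2-aligned)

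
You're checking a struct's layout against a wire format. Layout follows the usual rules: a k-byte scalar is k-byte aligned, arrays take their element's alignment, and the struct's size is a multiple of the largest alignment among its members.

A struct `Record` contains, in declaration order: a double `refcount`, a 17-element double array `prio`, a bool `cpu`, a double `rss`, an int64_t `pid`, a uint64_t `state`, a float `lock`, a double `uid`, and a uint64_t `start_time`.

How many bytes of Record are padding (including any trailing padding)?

@0: refcount [8B, align 8] → 8
@8: prio [136B, align 8] → 144
@144: cpu [1B, align 1] → 145
+7 pad (align 8)
@152: rss [8B, align 8] → 160
@160: pid [8B, align 8] → 168
@168: state [8B, align 8] → 176
@176: lock [4B, align 4] → 180
+4 pad (align 8)
@184: uid [8B, align 8] → 192
@192: start_time [8B, align 8] → 200
size 200, align 8
data bytes 189, size 200 → padding 11

11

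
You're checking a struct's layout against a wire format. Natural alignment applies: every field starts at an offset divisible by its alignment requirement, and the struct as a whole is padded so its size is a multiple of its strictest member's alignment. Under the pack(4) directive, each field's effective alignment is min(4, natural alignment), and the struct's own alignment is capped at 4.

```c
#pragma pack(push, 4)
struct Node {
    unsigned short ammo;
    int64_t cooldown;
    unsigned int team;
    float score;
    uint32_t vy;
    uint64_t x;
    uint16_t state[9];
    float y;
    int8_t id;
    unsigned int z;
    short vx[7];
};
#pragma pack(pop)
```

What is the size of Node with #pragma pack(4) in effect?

80

0..2  ammo  (2B, 2-aligned)
2..4  -- padding (2B)
4..12  cooldown  (8B, 4-aligned)
12..16  team  (4B, 4-aligned)
16..20  score  (4B, 4-aligned)
20..24  vy  (4B, 4-aligned)
24..32  x  (8B, 4-aligned)
32..50  state  (18B, 2-aligned)
50..52  -- padding (2B)
52..56  y  (4B, 4-aligned)
56..57  id  (1B, 1-aligned)
57..60  -- padding (3B)
60..64  z  (4B, 4-aligned)
64..78  vx  (14B, 2-aligned)
78..80  -- tail padding (2B)
sizeof = 80, alignof = 4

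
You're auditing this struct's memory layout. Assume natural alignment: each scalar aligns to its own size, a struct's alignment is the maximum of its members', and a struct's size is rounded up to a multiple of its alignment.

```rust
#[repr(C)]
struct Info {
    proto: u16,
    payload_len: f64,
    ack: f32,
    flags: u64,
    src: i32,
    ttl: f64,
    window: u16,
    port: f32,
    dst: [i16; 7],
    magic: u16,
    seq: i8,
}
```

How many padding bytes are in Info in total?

0..2  proto  (2B, 2-aligned)
2..8  -- padding (6B)
8..16  payload_len  (8B, 8-aligned)
16..20  ack  (4B, 4-aligned)
20..24  -- padding (4B)
24..32  flags  (8B, 8-aligned)
32..36  src  (4B, 4-aligned)
36..40  -- padding (4B)
40..48  ttl  (8B, 8-aligned)
48..50  window  (2B, 2-aligned)
50..52  -- padding (2B)
52..56  port  (4B, 4-aligned)
56..70  dst  (14B, 2-aligned)
70..72  magic  (2B, 2-aligned)
72..73  seq  (1B, 1-aligned)
73..80  -- tail padding (7B)
sizeof = 80, alignof = 8
data bytes 57, size 80 → padding 23

23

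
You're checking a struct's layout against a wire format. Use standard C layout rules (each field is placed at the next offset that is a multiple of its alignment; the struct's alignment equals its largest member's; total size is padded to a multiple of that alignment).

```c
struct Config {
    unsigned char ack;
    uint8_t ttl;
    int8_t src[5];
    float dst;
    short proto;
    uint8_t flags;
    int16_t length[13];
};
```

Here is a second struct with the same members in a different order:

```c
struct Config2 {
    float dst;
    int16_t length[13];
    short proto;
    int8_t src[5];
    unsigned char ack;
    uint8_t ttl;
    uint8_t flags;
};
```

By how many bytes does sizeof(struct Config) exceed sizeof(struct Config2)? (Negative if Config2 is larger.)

4

0..1  ack  (1B, 1-aligned)
1..2  ttl  (1B, 1-aligned)
2..7  src  (5B, 1-aligned)
7..8  -- padding (1B)
8..12  dst  (4B, 4-aligned)
12..14  proto  (2B, 2-aligned)
14..15  flags  (1B, 1-aligned)
15..16  -- padding (1B)
16..42  length  (26B, 2-aligned)
42..44  -- tail padding (2B)
sizeof = 44, alignof = 4
— Config2 —
0..4  dst  (4B, 4-aligned)
4..30  length  (26B, 2-aligned)
30..32  proto  (2B, 2-aligned)
32..37  src  (5B, 1-aligned)
37..38  ack  (1B, 1-aligned)
38..39  ttl  (1B, 1-aligned)
39..40  flags  (1B, 1-aligned)
sizeof = 40, alignof = 4
44 − 40 = 4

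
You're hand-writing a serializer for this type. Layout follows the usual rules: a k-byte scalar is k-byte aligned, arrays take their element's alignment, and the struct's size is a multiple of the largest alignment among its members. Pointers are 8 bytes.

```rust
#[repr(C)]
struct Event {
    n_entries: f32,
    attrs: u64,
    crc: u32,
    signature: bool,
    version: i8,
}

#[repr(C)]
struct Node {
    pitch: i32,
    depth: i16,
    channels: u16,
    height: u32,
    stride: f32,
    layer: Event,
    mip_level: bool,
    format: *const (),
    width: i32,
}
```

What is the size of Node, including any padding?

64 bytes

Event: @0: n_entries [4B, align 4] → 4; +4 pad (align 8); @8: attrs [8B, align 8] → 16; @16: crc [4B, align 4] → 20; @20: signature [1B, align 1] → 21; @21: version [1B, align 1] → 22; +2 tail pad (align 8); size 24, align 8
@0: pitch [4B, align 4] → 4
@4: depth [2B, align 2] → 6
@6: channels [2B, align 2] → 8
@8: height [4B, align 4] → 12
@12: stride [4B, align 4] → 16
@16: layer [24B, align 8] → 40
@40: mip_level [1B, align 1] → 41
+7 pad (align 8)
@48: format [8B, align 8] → 56
@56: width [4B, align 4] → 60
+4 tail pad (align 8)
size 64, align 8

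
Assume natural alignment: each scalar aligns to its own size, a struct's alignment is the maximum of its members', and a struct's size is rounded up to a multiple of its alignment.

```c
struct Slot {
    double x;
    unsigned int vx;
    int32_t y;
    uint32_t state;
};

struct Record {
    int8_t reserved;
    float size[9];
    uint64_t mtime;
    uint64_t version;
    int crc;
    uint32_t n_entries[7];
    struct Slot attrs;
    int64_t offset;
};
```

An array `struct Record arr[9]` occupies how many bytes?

1080

Slot: x at 0 (size 8, align 8) → ends 8; vx at 8 (size 4, align 4) → ends 12; y at 12 (size 4, align 4) → ends 16; state at 16 (size 4, align 4) → ends 20; tail pad 4 to reach multiple of 8; total 24 bytes, alignment 8
reserved at 0 (size 1, align 1) → ends 1
pad 3 to align 4 for size
size at 4 (size 36, align 4) → ends 40
mtime at 40 (size 8, align 8) → ends 48
version at 48 (size 8, align 8) → ends 56
crc at 56 (size 4, align 4) → ends 60
n_entries at 60 (size 28, align 4) → ends 88
attrs at 88 (size 24, align 8) → ends 112
offset at 112 (size 8, align 8) → ends 120
total 120 bytes, alignment 8
array of 9: 9 × 120 = 1080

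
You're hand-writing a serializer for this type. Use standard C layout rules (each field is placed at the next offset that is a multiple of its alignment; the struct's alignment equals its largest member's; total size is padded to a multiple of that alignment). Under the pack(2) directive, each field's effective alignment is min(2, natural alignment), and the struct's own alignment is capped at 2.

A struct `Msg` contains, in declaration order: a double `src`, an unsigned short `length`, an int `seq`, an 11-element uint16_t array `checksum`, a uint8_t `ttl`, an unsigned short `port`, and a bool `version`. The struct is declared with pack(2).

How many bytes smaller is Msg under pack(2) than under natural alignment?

6

natural layout:
  0..8  src  (8B, 8-aligned)
  8..10  length  (2B, 2-aligned)
  10..12  -- padding (2B)
  12..16  seq  (4B, 4-aligned)
  16..38  checksum  (22B, 2-aligned)
  38..39  ttl  (1B, 1-aligned)
  39..40  -- padding (1B)
  40..42  port  (2B, 2-aligned)
  42..43  version  (1B, 1-aligned)
  43..48  -- tail padding (5B)
  sizeof = 48, alignof = 8
packed(2) layout:
  0..8  src  (8B, 2-aligned)
  8..10  length  (2B, 2-aligned)
  10..14  seq  (4B, 2-aligned)
  14..36  checksum  (22B, 2-aligned)
  36..37  ttl  (1B, 1-aligned)
  37..38  -- padding (1B)
  38..40  port  (2B, 2-aligned)
  40..41  version  (1B, 1-aligned)
  41..42  -- tail padding (1B)
  sizeof = 42, alignof = 2
48 − 42 = 6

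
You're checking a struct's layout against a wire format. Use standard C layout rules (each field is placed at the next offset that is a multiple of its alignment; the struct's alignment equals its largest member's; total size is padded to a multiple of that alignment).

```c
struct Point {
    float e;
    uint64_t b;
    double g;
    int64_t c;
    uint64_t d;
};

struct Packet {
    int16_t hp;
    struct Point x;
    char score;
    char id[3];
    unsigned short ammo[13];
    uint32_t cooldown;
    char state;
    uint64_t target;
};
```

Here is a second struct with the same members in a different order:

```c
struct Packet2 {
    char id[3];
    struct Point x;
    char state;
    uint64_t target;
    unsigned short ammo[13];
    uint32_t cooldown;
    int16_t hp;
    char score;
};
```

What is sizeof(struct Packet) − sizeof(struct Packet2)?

-8

Point: e at 0 (size 4, align 4) → ends 4; pad 4 to align 8 for b; b at 8 (size 8, align 8) → ends 16; g at 16 (size 8, align 8) → ends 24; c at 24 (size 8, align 8) → ends 32; d at 32 (size 8, align 8) → ends 40; total 40 bytes, alignment 8
hp at 0 (size 2, align 2) → ends 2
pad 6 to align 8 for x
x at 8 (size 40, align 8) → ends 48
score at 48 (size 1, align 1) → ends 49
id at 49 (size 3, align 1) → ends 52
ammo at 52 (size 26, align 2) → ends 78
pad 2 to align 4 for cooldown
cooldown at 80 (size 4, align 4) → ends 84
state at 84 (size 1, align 1) → ends 85
pad 3 to align 8 for target
target at 88 (size 8, align 8) → ends 96
total 96 bytes, alignment 8
— Packet2 —
id at 0 (size 3, align 1) → ends 3
pad 5 to align 8 for x
x at 8 (size 40, align 8) → ends 48
state at 48 (size 1, align 1) → ends 49
pad 7 to align 8 for target
target at 56 (size 8, align 8) → ends 64
ammo at 64 (size 26, align 2) → ends 90
pad 2 to align 4 for cooldown
cooldown at 92 (size 4, align 4) → ends 96
hp at 96 (size 2, align 2) → ends 98
score at 98 (size 1, align 1) → ends 99
tail pad 5 to reach multiple of 8
total 104 bytes, alignment 8
96 − 104 = -8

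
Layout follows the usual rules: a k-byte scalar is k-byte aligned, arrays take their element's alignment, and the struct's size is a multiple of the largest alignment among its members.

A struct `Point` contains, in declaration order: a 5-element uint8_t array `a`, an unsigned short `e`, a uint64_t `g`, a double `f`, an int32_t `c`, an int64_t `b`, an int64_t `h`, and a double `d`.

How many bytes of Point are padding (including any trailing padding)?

@0: a [5B, align 1] → 5
+1 pad (align 2)
@6: e [2B, align 2] → 8
@8: g [8B, align 8] → 16
@16: f [8B, align 8] → 24
@24: c [4B, align 4] → 28
+4 pad (align 8)
@32: b [8B, align 8] → 40
@40: h [8B, align 8] → 48
@48: d [8B, align 8] → 56
size 56, align 8
data bytes 51, size 56 → padding 5

5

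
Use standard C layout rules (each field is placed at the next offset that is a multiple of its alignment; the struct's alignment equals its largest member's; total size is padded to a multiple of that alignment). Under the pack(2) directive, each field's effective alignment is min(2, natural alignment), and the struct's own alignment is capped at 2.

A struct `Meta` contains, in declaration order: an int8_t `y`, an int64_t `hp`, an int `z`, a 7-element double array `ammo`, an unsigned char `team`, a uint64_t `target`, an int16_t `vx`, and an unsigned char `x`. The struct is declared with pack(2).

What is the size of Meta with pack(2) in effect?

@0: y [1B, align 1] → 1
+1 pad (align 2)
@2: hp [8B, align 2] → 10
@10: z [4B, align 2] → 14
@14: ammo [56B, align 2] → 70
@70: team [1B, align 1] → 71
+1 pad (align 2)
@72: target [8B, align 2] → 80
@80: vx [2B, align 2] → 82
@82: x [1B, align 1] → 83
+1 tail pad (align 2)
size 84, align 2

84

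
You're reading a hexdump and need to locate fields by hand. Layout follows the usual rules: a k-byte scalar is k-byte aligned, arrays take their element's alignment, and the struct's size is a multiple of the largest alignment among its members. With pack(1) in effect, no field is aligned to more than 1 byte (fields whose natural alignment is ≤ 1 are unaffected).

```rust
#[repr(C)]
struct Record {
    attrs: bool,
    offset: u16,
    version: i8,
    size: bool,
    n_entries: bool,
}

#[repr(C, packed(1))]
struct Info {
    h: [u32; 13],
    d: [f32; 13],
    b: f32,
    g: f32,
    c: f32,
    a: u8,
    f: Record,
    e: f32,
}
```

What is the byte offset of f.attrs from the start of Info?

Record: @0: attrs [1B, align 1] → 1; +1 pad (align 2); @2: offset [2B, align 2] → 4; @4: version [1B, align 1] → 5; @5: size [1B, align 1] → 6; @6: n_entries [1B, align 1] → 7; +1 tail pad (align 2); size 8, align 2
@0: h [52B, align 1] → 52
@52: d [52B, align 1] → 104
@104: b [4B, align 1] → 108
@108: g [4B, align 1] → 112
@112: c [4B, align 1] → 116
@116: a [1B, align 1] → 117
@117: f [8B, align 1] → 125
within Record: attrs at 0
117 + 0 = 117

117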